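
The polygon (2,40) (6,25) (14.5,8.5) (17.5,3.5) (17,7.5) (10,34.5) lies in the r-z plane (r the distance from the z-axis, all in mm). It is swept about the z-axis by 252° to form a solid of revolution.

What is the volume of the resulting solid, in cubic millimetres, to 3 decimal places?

Profile (r,z), 6 vertices: (2,40) (6,25) (14.5,8.5) (17.5,3.5) (17,7.5) (10,34.5)
edge 0: (2,40)→(6,25)  cross = 2·25 − 6·40 = -190.0000; (r_i+r_j)·cross = 8·-190.0000 = -1520.0000
edge 1: (6,25)→(14.5,8.5)  cross = 6·8.5 − 14.5·25 = -311.5000; (r_i+r_j)·cross = 20.5·-311.5000 = -6385.7500
edge 2: (14.5,8.5)→(17.5,3.5)  cross = 14.5·3.5 − 17.5·8.5 = -98.0000; (r_i+r_j)·cross = 32·-98.0000 = -3136.0000
edge 3: (17.5,3.5)→(17,7.5)  cross = 17.5·7.5 − 17·3.5 = 71.7500; (r_i+r_j)·cross = 34.5·71.7500 = 2475.3750
edge 4: (17,7.5)→(10,34.5)  cross = 17·34.5 − 10·7.5 = 511.5000; (r_i+r_j)·cross = 27·511.5000 = 13810.5000
edge 5: (10,34.5)→(2,40)  cross = 10·40 − 2·34.5 = 331.0000; (r_i+r_j)·cross = 12·331.0000 = 3972.0000
Σcross = 314.7500 → A = |Σcross|/2 = 157.3750 mm²
Σ(r_i+r_j)·cross = 9216.1250 → first moment M = |Σ|/6 = 1536.0208
R_c = M/A = 1536.0208/157.3750 = 9.7603 mm
θ = 252° = 4.398230 rad
V = θ·R_c·A = 4.398230·9.7603·157.3750 = 6755.772 mm³

Volume = 6755.772 mm³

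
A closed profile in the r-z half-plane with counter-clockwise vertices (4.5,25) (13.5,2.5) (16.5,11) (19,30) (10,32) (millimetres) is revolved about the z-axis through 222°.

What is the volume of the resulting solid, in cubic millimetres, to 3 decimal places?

Volume = 11602.582 mm³

Profile (r,z), 5 vertices: (4.5,25) (13.5,2.5) (16.5,11) (19,30) (10,32)
edge 0: (4.5,25)→(13.5,2.5)  cross = 4.5·2.5 − 13.5·25 = -326.2500; (r_i+r_j)·cross = 18·-326.2500 = -5872.5000
edge 1: (13.5,2.5)→(16.5,11)  cross = 13.5·11 − 16.5·2.5 = 107.2500; (r_i+r_j)·cross = 30·107.2500 = 3217.5000
edge 2: (16.5,11)→(19,30)  cross = 16.5·30 − 19·11 = 286.0000; (r_i+r_j)·cross = 35.5·286.0000 = 10153.0000
edge 3: (19,30)→(10,32)  cross = 19·32 − 10·30 = 308.0000; (r_i+r_j)·cross = 29·308.0000 = 8932.0000
edge 4: (10,32)→(4.5,25)  cross = 10·25 − 4.5·32 = 106.0000; (r_i+r_j)·cross = 14.5·106.0000 = 1537.0000
Σcross = 481.0000 → A = |Σcross|/2 = 240.5000 mm²
Σ(r_i+r_j)·cross = 17967.0000 → first moment M = |Σ|/6 = 2994.5000
R_c = M/A = 2994.5000/240.5000 = 12.4511 mm
θ = 222° = 3.874631 rad
V = θ·R_c·A = 3.874631·12.4511·240.5000 = 11602.582 mm³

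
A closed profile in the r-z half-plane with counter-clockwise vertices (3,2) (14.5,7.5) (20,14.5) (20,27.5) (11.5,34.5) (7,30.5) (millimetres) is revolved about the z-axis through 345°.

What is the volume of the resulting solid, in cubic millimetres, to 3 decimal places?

Profile (r,z), 6 vertices: (3,2) (14.5,7.5) (20,14.5) (20,27.5) (11.5,34.5) (7,30.5)
edge 0: (3,2)→(14.5,7.5)  cross = 3·7.5 − 14.5·2 = -6.5000; (r_i+r_j)·cross = 17.5·-6.5000 = -113.7500
edge 1: (14.5,7.5)→(20,14.5)  cross = 14.5·14.5 − 20·7.5 = 60.2500; (r_i+r_j)·cross = 34.5·60.2500 = 2078.6250
edge 2: (20,14.5)→(20,27.5)  cross = 20·27.5 − 20·14.5 = 260.0000; (r_i+r_j)·cross = 40·260.0000 = 10400.0000
edge 3: (20,27.5)→(11.5,34.5)  cross = 20·34.5 − 11.5·27.5 = 373.7500; (r_i+r_j)·cross = 31.5·373.7500 = 11773.1250
edge 4: (11.5,34.5)→(7,30.5)  cross = 11.5·30.5 − 7·34.5 = 109.2500; (r_i+r_j)·cross = 18.5·109.2500 = 2021.1250
edge 5: (7,30.5)→(3,2)  cross = 7·2 − 3·30.5 = -77.5000; (r_i+r_j)·cross = 10·-77.5000 = -775.0000
Σcross = 719.2500 → A = |Σcross|/2 = 359.6250 mm²
Σ(r_i+r_j)·cross = 25384.1250 → first moment M = |Σ|/6 = 4230.6875
R_c = M/A = 4230.6875/359.6250 = 11.7642 mm
θ = 345° = 6.021386 rad
V = θ·R_c·A = 6.021386·11.7642·359.6250 = 25474.602 mm³

Volume = 25474.602 mm³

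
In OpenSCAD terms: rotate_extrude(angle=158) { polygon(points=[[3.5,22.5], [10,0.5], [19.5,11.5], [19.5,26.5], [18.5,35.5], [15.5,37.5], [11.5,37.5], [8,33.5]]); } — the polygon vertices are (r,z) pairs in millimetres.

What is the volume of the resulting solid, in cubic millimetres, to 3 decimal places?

Volume = 14012.158 mm³

Profile (r,z), 8 vertices: (3.5,22.5) (10,0.5) (19.5,11.5) (19.5,26.5) (18.5,35.5) (15.5,37.5) (11.5,37.5) (8,33.5)
edge 0: (3.5,22.5)→(10,0.5)  cross = 3.5·0.5 − 10·22.5 = -223.2500; (r_i+r_j)·cross = 13.5·-223.2500 = -3013.8750
edge 1: (10,0.5)→(19.5,11.5)  cross = 10·11.5 − 19.5·0.5 = 105.2500; (r_i+r_j)·cross = 29.5·105.2500 = 3104.8750
edge 2: (19.5,11.5)→(19.5,26.5)  cross = 19.5·26.5 − 19.5·11.5 = 292.5000; (r_i+r_j)·cross = 39·292.5000 = 11407.5000
edge 3: (19.5,26.5)→(18.5,35.5)  cross = 19.5·35.5 − 18.5·26.5 = 202.0000; (r_i+r_j)·cross = 38·202.0000 = 7676.0000
edge 4: (18.5,35.5)→(15.5,37.5)  cross = 18.5·37.5 − 15.5·35.5 = 143.5000; (r_i+r_j)·cross = 34·143.5000 = 4879.0000
edge 5: (15.5,37.5)→(11.5,37.5)  cross = 15.5·37.5 − 11.5·37.5 = 150.0000; (r_i+r_j)·cross = 27·150.0000 = 4050.0000
edge 6: (11.5,37.5)→(8,33.5)  cross = 11.5·33.5 − 8·37.5 = 85.2500; (r_i+r_j)·cross = 19.5·85.2500 = 1662.3750
edge 7: (8,33.5)→(3.5,22.5)  cross = 8·22.5 − 3.5·33.5 = 62.7500; (r_i+r_j)·cross = 11.5·62.7500 = 721.6250
Σcross = 818.0000 → A = |Σcross|/2 = 409.0000 mm²
Σ(r_i+r_j)·cross = 30487.5000 → first moment M = |Σ|/6 = 5081.2500
R_c = M/A = 5081.2500/409.0000 = 12.4236 mm
θ = 158° = 2.757620 rad
V = θ·R_c·A = 2.757620·12.4236·409.0000 = 14012.158 mm³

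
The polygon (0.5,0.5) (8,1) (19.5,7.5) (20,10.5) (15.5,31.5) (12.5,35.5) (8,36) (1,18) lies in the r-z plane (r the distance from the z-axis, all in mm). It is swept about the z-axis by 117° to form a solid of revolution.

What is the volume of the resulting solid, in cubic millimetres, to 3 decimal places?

Volume = 9726.299 mm³

Profile (r,z), 8 vertices: (0.5,0.5) (8,1) (19.5,7.5) (20,10.5) (15.5,31.5) (12.5,35.5) (8,36) (1,18)
edge 0: (0.5,0.5)→(8,1)  cross = 0.5·1 − 8·0.5 = -3.5000; (r_i+r_j)·cross = 8.5·-3.5000 = -29.7500
edge 1: (8,1)→(19.5,7.5)  cross = 8·7.5 − 19.5·1 = 40.5000; (r_i+r_j)·cross = 27.5·40.5000 = 1113.7500
edge 2: (19.5,7.5)→(20,10.5)  cross = 19.5·10.5 − 20·7.5 = 54.7500; (r_i+r_j)·cross = 39.5·54.7500 = 2162.6250
edge 3: (20,10.5)→(15.5,31.5)  cross = 20·31.5 − 15.5·10.5 = 467.2500; (r_i+r_j)·cross = 35.5·467.2500 = 16587.3750
edge 4: (15.5,31.5)→(12.5,35.5)  cross = 15.5·35.5 − 12.5·31.5 = 156.5000; (r_i+r_j)·cross = 28·156.5000 = 4382.0000
edge 5: (12.5,35.5)→(8,36)  cross = 12.5·36 − 8·35.5 = 166.0000; (r_i+r_j)·cross = 20.5·166.0000 = 3403.0000
edge 6: (8,36)→(1,18)  cross = 8·18 − 1·36 = 108.0000; (r_i+r_j)·cross = 9·108.0000 = 972.0000
edge 7: (1,18)→(0.5,0.5)  cross = 1·0.5 − 0.5·18 = -8.5000; (r_i+r_j)·cross = 1.5·-8.5000 = -12.7500
Σcross = 981.0000 → A = |Σcross|/2 = 490.5000 mm²
Σ(r_i+r_j)·cross = 28578.2500 → first moment M = |Σ|/6 = 4763.0417
R_c = M/A = 4763.0417/490.5000 = 9.7106 mm
θ = 117° = 2.042035 rad
V = θ·R_c·A = 2.042035·9.7106·490.5000 = 9726.299 mm³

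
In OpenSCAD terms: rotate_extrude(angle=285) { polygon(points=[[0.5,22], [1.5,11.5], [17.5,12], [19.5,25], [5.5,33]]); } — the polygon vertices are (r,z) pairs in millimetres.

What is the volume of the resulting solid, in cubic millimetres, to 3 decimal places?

Volume = 14317.579 mm³

Profile (r,z), 5 vertices: (0.5,22) (1.5,11.5) (17.5,12) (19.5,25) (5.5,33)
edge 0: (0.5,22)→(1.5,11.5)  cross = 0.5·11.5 − 1.5·22 = -27.2500; (r_i+r_j)·cross = 2·-27.2500 = -54.5000
edge 1: (1.5,11.5)→(17.5,12)  cross = 1.5·12 − 17.5·11.5 = -183.2500; (r_i+r_j)·cross = 19·-183.2500 = -3481.7500
edge 2: (17.5,12)→(19.5,25)  cross = 17.5·25 − 19.5·12 = 203.5000; (r_i+r_j)·cross = 37·203.5000 = 7529.5000
edge 3: (19.5,25)→(5.5,33)  cross = 19.5·33 − 5.5·25 = 506.0000; (r_i+r_j)·cross = 25·506.0000 = 12650.0000
edge 4: (5.5,33)→(0.5,22)  cross = 5.5·22 − 0.5·33 = 104.5000; (r_i+r_j)·cross = 6·104.5000 = 627.0000
Σcross = 603.5000 → A = |Σcross|/2 = 301.7500 mm²
Σ(r_i+r_j)·cross = 17270.2500 → first moment M = |Σ|/6 = 2878.3750
R_c = M/A = 2878.3750/301.7500 = 9.5389 mm
θ = 285° = 4.974188 rad
V = θ·R_c·A = 4.974188·9.5389·301.7500 = 14317.579 mm³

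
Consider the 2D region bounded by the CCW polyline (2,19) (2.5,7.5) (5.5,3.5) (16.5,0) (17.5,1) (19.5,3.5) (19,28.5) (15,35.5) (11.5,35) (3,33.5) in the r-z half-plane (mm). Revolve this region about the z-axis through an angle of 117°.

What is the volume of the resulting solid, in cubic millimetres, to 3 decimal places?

Volume = 11833.807 mm³

Profile (r,z), 10 vertices: (2,19) (2.5,7.5) (5.5,3.5) (16.5,0) (17.5,1) (19.5,3.5) (19,28.5) (15,35.5) (11.5,35) (3,33.5)
edge 0: (2,19)→(2.5,7.5)  cross = 2·7.5 − 2.5·19 = -32.5000; (r_i+r_j)·cross = 4.5·-32.5000 = -146.2500
edge 1: (2.5,7.5)→(5.5,3.5)  cross = 2.5·3.5 − 5.5·7.5 = -32.5000; (r_i+r_j)·cross = 8·-32.5000 = -260.0000
edge 2: (5.5,3.5)→(16.5,0)  cross = 5.5·0 − 16.5·3.5 = -57.7500; (r_i+r_j)·cross = 22·-57.7500 = -1270.5000
edge 3: (16.5,0)→(17.5,1)  cross = 16.5·1 − 17.5·0 = 16.5000; (r_i+r_j)·cross = 34·16.5000 = 561.0000
edge 4: (17.5,1)→(19.5,3.5)  cross = 17.5·3.5 − 19.5·1 = 41.7500; (r_i+r_j)·cross = 37·41.7500 = 1544.7500
edge 5: (19.5,3.5)→(19,28.5)  cross = 19.5·28.5 − 19·3.5 = 489.2500; (r_i+r_j)·cross = 38.5·489.2500 = 18836.1250
edge 6: (19,28.5)→(15,35.5)  cross = 19·35.5 − 15·28.5 = 247.0000; (r_i+r_j)·cross = 34·247.0000 = 8398.0000
edge 7: (15,35.5)→(11.5,35)  cross = 15·35 − 11.5·35.5 = 116.7500; (r_i+r_j)·cross = 26.5·116.7500 = 3093.8750
edge 8: (11.5,35)→(3,33.5)  cross = 11.5·33.5 − 3·35 = 280.2500; (r_i+r_j)·cross = 14.5·280.2500 = 4063.6250
edge 9: (3,33.5)→(2,19)  cross = 3·19 − 2·33.5 = -10.0000; (r_i+r_j)·cross = 5·-10.0000 = -50.0000
Σcross = 1058.7500 → A = |Σcross|/2 = 529.3750 mm²
Σ(r_i+r_j)·cross = 34770.6250 → first moment M = |Σ|/6 = 5795.1042
R_c = M/A = 5795.1042/529.3750 = 10.9471 mm
θ = 117° = 2.042035 rad
V = θ·R_c·A = 2.042035·10.9471·529.3750 = 11833.807 mm³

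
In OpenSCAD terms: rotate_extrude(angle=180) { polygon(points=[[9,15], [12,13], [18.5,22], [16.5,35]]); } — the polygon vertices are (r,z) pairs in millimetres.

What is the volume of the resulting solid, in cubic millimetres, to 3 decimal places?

Volume = 3995.059 mm³

Profile (r,z), 4 vertices: (9,15) (12,13) (18.5,22) (16.5,35)
edge 0: (9,15)→(12,13)  cross = 9·13 − 12·15 = -63.0000; (r_i+r_j)·cross = 21·-63.0000 = -1323.0000
edge 1: (12,13)→(18.5,22)  cross = 12·22 − 18.5·13 = 23.5000; (r_i+r_j)·cross = 30.5·23.5000 = 716.7500
edge 2: (18.5,22)→(16.5,35)  cross = 18.5·35 − 16.5·22 = 284.5000; (r_i+r_j)·cross = 35·284.5000 = 9957.5000
edge 3: (16.5,35)→(9,15)  cross = 16.5·15 − 9·35 = -67.5000; (r_i+r_j)·cross = 25.5·-67.5000 = -1721.2500
Σcross = 177.5000 → A = |Σcross|/2 = 88.7500 mm²
Σ(r_i+r_j)·cross = 7630.0000 → first moment M = |Σ|/6 = 1271.6667
R_c = M/A = 1271.6667/88.7500 = 14.3286 mm
θ = 180° = 3.141593 rad
V = θ·R_c·A = 3.141593·14.3286·88.7500 = 3995.059 mm³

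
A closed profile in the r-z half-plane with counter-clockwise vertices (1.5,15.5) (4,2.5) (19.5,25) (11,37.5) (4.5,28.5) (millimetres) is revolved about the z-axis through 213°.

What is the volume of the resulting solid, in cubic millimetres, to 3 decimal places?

Profile (r,z), 5 vertices: (1.5,15.5) (4,2.5) (19.5,25) (11,37.5) (4.5,28.5)
edge 0: (1.5,15.5)→(4,2.5)  cross = 1.5·2.5 − 4·15.5 = -58.2500; (r_i+r_j)·cross = 5.5·-58.2500 = -320.3750
edge 1: (4,2.5)→(19.5,25)  cross = 4·25 − 19.5·2.5 = 51.2500; (r_i+r_j)·cross = 23.5·51.2500 = 1204.3750
edge 2: (19.5,25)→(11,37.5)  cross = 19.5·37.5 − 11·25 = 456.2500; (r_i+r_j)·cross = 30.5·456.2500 = 13915.6250
edge 3: (11,37.5)→(4.5,28.5)  cross = 11·28.5 − 4.5·37.5 = 144.7500; (r_i+r_j)·cross = 15.5·144.7500 = 2243.6250
edge 4: (4.5,28.5)→(1.5,15.5)  cross = 4.5·15.5 − 1.5·28.5 = 27.0000; (r_i+r_j)·cross = 6·27.0000 = 162.0000
Σcross = 621.0000 → A = |Σcross|/2 = 310.5000 mm²
Σ(r_i+r_j)·cross = 17205.2500 → first moment M = |Σ|/6 = 2867.5417
R_c = M/A = 2867.5417/310.5000 = 9.2352 mm
θ = 213° = 3.717551 rad
V = θ·R_c·A = 3.717551·9.2352·310.5000 = 10660.233 mm³

Volume = 10660.233 mm³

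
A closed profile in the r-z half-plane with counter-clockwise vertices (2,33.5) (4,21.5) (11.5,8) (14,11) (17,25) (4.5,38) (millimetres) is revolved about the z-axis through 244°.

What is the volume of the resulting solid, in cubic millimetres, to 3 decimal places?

Volume = 9579.373 mm³

Profile (r,z), 6 vertices: (2,33.5) (4,21.5) (11.5,8) (14,11) (17,25) (4.5,38)
edge 0: (2,33.5)→(4,21.5)  cross = 2·21.5 − 4·33.5 = -91.0000; (r_i+r_j)·cross = 6·-91.0000 = -546.0000
edge 1: (4,21.5)→(11.5,8)  cross = 4·8 − 11.5·21.5 = -215.2500; (r_i+r_j)·cross = 15.5·-215.2500 = -3336.3750
edge 2: (11.5,8)→(14,11)  cross = 11.5·11 − 14·8 = 14.5000; (r_i+r_j)·cross = 25.5·14.5000 = 369.7500
edge 3: (14,11)→(17,25)  cross = 14·25 − 17·11 = 163.0000; (r_i+r_j)·cross = 31·163.0000 = 5053.0000
edge 4: (17,25)→(4.5,38)  cross = 17·38 − 4.5·25 = 533.5000; (r_i+r_j)·cross = 21.5·533.5000 = 11470.2500
edge 5: (4.5,38)→(2,33.5)  cross = 4.5·33.5 − 2·38 = 74.7500; (r_i+r_j)·cross = 6.5·74.7500 = 485.8750
Σcross = 479.5000 → A = |Σcross|/2 = 239.7500 mm²
Σ(r_i+r_j)·cross = 13496.5000 → first moment M = |Σ|/6 = 2249.4167
R_c = M/A = 2249.4167/239.7500 = 9.3823 mm
θ = 244° = 4.258603 rad
V = θ·R_c·A = 4.258603·9.3823·239.7500 = 9579.373 mm³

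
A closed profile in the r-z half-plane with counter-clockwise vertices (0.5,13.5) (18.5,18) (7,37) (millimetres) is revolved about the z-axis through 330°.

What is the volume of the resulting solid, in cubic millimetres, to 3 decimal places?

Profile (r,z), 3 vertices: (0.5,13.5) (18.5,18) (7,37)
edge 0: (0.5,13.5)→(18.5,18)  cross = 0.5·18 − 18.5·13.5 = -240.7500; (r_i+r_j)·cross = 19·-240.7500 = -4574.2500
edge 1: (18.5,18)→(7,37)  cross = 18.5·37 − 7·18 = 558.5000; (r_i+r_j)·cross = 25.5·558.5000 = 14241.7500
edge 2: (7,37)→(0.5,13.5)  cross = 7·13.5 − 0.5·37 = 76.0000; (r_i+r_j)·cross = 7.5·76.0000 = 570.0000
Σcross = 393.7500 → A = |Σcross|/2 = 196.8750 mm²
Σ(r_i+r_j)·cross = 10237.5000 → first moment M = |Σ|/6 = 1706.2500
R_c = M/A = 1706.2500/196.8750 = 8.6667 mm
θ = 330° = 5.759587 rad
V = θ·R_c·A = 5.759587·8.6667·196.8750 = 9827.295 mm³

Volume = 9827.295 mm³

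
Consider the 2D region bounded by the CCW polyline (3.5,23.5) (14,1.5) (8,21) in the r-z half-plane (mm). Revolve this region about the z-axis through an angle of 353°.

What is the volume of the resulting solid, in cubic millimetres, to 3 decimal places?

Volume = 1904.908 mm³

Profile (r,z), 3 vertices: (3.5,23.5) (14,1.5) (8,21)
edge 0: (3.5,23.5)→(14,1.5)  cross = 3.5·1.5 − 14·23.5 = -323.7500; (r_i+r_j)·cross = 17.5·-323.7500 = -5665.6250
edge 1: (14,1.5)→(8,21)  cross = 14·21 − 8·1.5 = 282.0000; (r_i+r_j)·cross = 22·282.0000 = 6204.0000
edge 2: (8,21)→(3.5,23.5)  cross = 8·23.5 − 3.5·21 = 114.5000; (r_i+r_j)·cross = 11.5·114.5000 = 1316.7500
Σcross = 72.7500 → A = |Σcross|/2 = 36.3750 mm²
Σ(r_i+r_j)·cross = 1855.1250 → first moment M = |Σ|/6 = 309.1875
R_c = M/A = 309.1875/36.3750 = 8.5000 mm
θ = 353° = 6.161012 rad
V = θ·R_c·A = 6.161012·8.5000·36.3750 = 1904.908 mm³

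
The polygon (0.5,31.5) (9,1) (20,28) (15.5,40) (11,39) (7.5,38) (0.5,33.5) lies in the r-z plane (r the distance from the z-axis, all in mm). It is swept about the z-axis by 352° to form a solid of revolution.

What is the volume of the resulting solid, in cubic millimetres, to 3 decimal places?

Volume = 26182.312 mm³

Profile (r,z), 7 vertices: (0.5,31.5) (9,1) (20,28) (15.5,40) (11,39) (7.5,38) (0.5,33.5)
edge 0: (0.5,31.5)→(9,1)  cross = 0.5·1 − 9·31.5 = -283.0000; (r_i+r_j)·cross = 9.5·-283.0000 = -2688.5000
edge 1: (9,1)→(20,28)  cross = 9·28 − 20·1 = 232.0000; (r_i+r_j)·cross = 29·232.0000 = 6728.0000
edge 2: (20,28)→(15.5,40)  cross = 20·40 − 15.5·28 = 366.0000; (r_i+r_j)·cross = 35.5·366.0000 = 12993.0000
edge 3: (15.5,40)→(11,39)  cross = 15.5·39 − 11·40 = 164.5000; (r_i+r_j)·cross = 26.5·164.5000 = 4359.2500
edge 4: (11,39)→(7.5,38)  cross = 11·38 − 7.5·39 = 125.5000; (r_i+r_j)·cross = 18.5·125.5000 = 2321.7500
edge 5: (7.5,38)→(0.5,33.5)  cross = 7.5·33.5 − 0.5·38 = 232.2500; (r_i+r_j)·cross = 8·232.2500 = 1858.0000
edge 6: (0.5,33.5)→(0.5,31.5)  cross = 0.5·31.5 − 0.5·33.5 = -1.0000; (r_i+r_j)·cross = 1·-1.0000 = -1.0000
Σcross = 836.2500 → A = |Σcross|/2 = 418.1250 mm²
Σ(r_i+r_j)·cross = 25570.5000 → first moment M = |Σ|/6 = 4261.7500
R_c = M/A = 4261.7500/418.1250 = 10.1925 mm
θ = 352° = 6.143559 rad
V = θ·R_c·A = 6.143559·10.1925·418.1250 = 26182.312 mm³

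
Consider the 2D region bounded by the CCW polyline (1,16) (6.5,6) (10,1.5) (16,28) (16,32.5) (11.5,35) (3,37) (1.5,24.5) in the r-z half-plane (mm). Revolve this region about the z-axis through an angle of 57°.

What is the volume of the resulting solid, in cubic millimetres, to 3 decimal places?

Profile (r,z), 8 vertices: (1,16) (6.5,6) (10,1.5) (16,28) (16,32.5) (11.5,35) (3,37) (1.5,24.5)
edge 0: (1,16)→(6.5,6)  cross = 1·6 − 6.5·16 = -98.0000; (r_i+r_j)·cross = 7.5·-98.0000 = -735.0000
edge 1: (6.5,6)→(10,1.5)  cross = 6.5·1.5 − 10·6 = -50.2500; (r_i+r_j)·cross = 16.5·-50.2500 = -829.1250
edge 2: (10,1.5)→(16,28)  cross = 10·28 − 16·1.5 = 256.0000; (r_i+r_j)·cross = 26·256.0000 = 6656.0000
edge 3: (16,28)→(16,32.5)  cross = 16·32.5 − 16·28 = 72.0000; (r_i+r_j)·cross = 32·72.0000 = 2304.0000
edge 4: (16,32.5)→(11.5,35)  cross = 16·35 − 11.5·32.5 = 186.2500; (r_i+r_j)·cross = 27.5·186.2500 = 5121.8750
edge 5: (11.5,35)→(3,37)  cross = 11.5·37 − 3·35 = 320.5000; (r_i+r_j)·cross = 14.5·320.5000 = 4647.2500
edge 6: (3,37)→(1.5,24.5)  cross = 3·24.5 − 1.5·37 = 18.0000; (r_i+r_j)·cross = 4.5·18.0000 = 81.0000
edge 7: (1.5,24.5)→(1,16)  cross = 1.5·16 − 1·24.5 = -0.5000; (r_i+r_j)·cross = 2.5·-0.5000 = -1.2500
Σcross = 704.0000 → A = |Σcross|/2 = 352.0000 mm²
Σ(r_i+r_j)·cross = 17244.7500 → first moment M = |Σ|/6 = 2874.1250
R_c = M/A = 2874.1250/352.0000 = 8.1651 mm
θ = 57° = 0.994838 rad
V = θ·R_c·A = 0.994838·8.1651·352.0000 = 2859.288 mm³

Volume = 2859.288 mm³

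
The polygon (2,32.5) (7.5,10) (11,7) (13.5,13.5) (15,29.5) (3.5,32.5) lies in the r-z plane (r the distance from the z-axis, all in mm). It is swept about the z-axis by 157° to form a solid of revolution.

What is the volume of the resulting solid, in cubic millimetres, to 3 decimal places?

Profile (r,z), 6 vertices: (2,32.5) (7.5,10) (11,7) (13.5,13.5) (15,29.5) (3.5,32.5)
edge 0: (2,32.5)→(7.5,10)  cross = 2·10 − 7.5·32.5 = -223.7500; (r_i+r_j)·cross = 9.5·-223.7500 = -2125.6250
edge 1: (7.5,10)→(11,7)  cross = 7.5·7 − 11·10 = -57.5000; (r_i+r_j)·cross = 18.5·-57.5000 = -1063.7500
edge 2: (11,7)→(13.5,13.5)  cross = 11·13.5 − 13.5·7 = 54.0000; (r_i+r_j)·cross = 24.5·54.0000 = 1323.0000
edge 3: (13.5,13.5)→(15,29.5)  cross = 13.5·29.5 − 15·13.5 = 195.7500; (r_i+r_j)·cross = 28.5·195.7500 = 5578.8750
edge 4: (15,29.5)→(3.5,32.5)  cross = 15·32.5 − 3.5·29.5 = 384.2500; (r_i+r_j)·cross = 18.5·384.2500 = 7108.6250
edge 5: (3.5,32.5)→(2,32.5)  cross = 3.5·32.5 − 2·32.5 = 48.7500; (r_i+r_j)·cross = 5.5·48.7500 = 268.1250
Σcross = 401.5000 → A = |Σcross|/2 = 200.7500 mm²
Σ(r_i+r_j)·cross = 11089.2500 → first moment M = |Σ|/6 = 1848.2083
R_c = M/A = 1848.2083/200.7500 = 9.2065 mm
θ = 157° = 2.740167 rad
V = θ·R_c·A = 2.740167·9.2065·200.7500 = 5064.399 mm³

Volume = 5064.399 mm³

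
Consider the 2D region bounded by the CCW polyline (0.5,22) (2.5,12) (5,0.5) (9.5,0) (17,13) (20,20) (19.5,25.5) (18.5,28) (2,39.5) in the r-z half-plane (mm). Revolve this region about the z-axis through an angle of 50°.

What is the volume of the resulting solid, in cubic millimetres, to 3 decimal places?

Volume = 3931.463 mm³

Profile (r,z), 9 vertices: (0.5,22) (2.5,12) (5,0.5) (9.5,0) (17,13) (20,20) (19.5,25.5) (18.5,28) (2,39.5)
edge 0: (0.5,22)→(2.5,12)  cross = 0.5·12 − 2.5·22 = -49.0000; (r_i+r_j)·cross = 3·-49.0000 = -147.0000
edge 1: (2.5,12)→(5,0.5)  cross = 2.5·0.5 − 5·12 = -58.7500; (r_i+r_j)·cross = 7.5·-58.7500 = -440.6250
edge 2: (5,0.5)→(9.5,0)  cross = 5·0 − 9.5·0.5 = -4.7500; (r_i+r_j)·cross = 14.5·-4.7500 = -68.8750
edge 3: (9.5,0)→(17,13)  cross = 9.5·13 − 17·0 = 123.5000; (r_i+r_j)·cross = 26.5·123.5000 = 3272.7500
edge 4: (17,13)→(20,20)  cross = 17·20 − 20·13 = 80.0000; (r_i+r_j)·cross = 37·80.0000 = 2960.0000
edge 5: (20,20)→(19.5,25.5)  cross = 20·25.5 − 19.5·20 = 120.0000; (r_i+r_j)·cross = 39.5·120.0000 = 4740.0000
edge 6: (19.5,25.5)→(18.5,28)  cross = 19.5·28 − 18.5·25.5 = 74.2500; (r_i+r_j)·cross = 38·74.2500 = 2821.5000
edge 7: (18.5,28)→(2,39.5)  cross = 18.5·39.5 − 2·28 = 674.7500; (r_i+r_j)·cross = 20.5·674.7500 = 13832.3750
edge 8: (2,39.5)→(0.5,22)  cross = 2·22 − 0.5·39.5 = 24.2500; (r_i+r_j)·cross = 2.5·24.2500 = 60.6250
Σcross = 984.2500 → A = |Σcross|/2 = 492.1250 mm²
Σ(r_i+r_j)·cross = 27030.7500 → first moment M = |Σ|/6 = 4505.1250
R_c = M/A = 4505.1250/492.1250 = 9.1544 mm
θ = 50° = 0.872665 rad
V = θ·R_c·A = 0.872665·9.1544·492.1250 = 3931.463 mm³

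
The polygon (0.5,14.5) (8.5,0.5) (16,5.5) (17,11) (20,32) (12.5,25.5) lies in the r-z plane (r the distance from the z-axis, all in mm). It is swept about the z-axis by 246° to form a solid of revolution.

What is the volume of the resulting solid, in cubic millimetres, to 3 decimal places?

Profile (r,z), 6 vertices: (0.5,14.5) (8.5,0.5) (16,5.5) (17,11) (20,32) (12.5,25.5)
edge 0: (0.5,14.5)→(8.5,0.5)  cross = 0.5·0.5 − 8.5·14.5 = -123.0000; (r_i+r_j)·cross = 9·-123.0000 = -1107.0000
edge 1: (8.5,0.5)→(16,5.5)  cross = 8.5·5.5 − 16·0.5 = 38.7500; (r_i+r_j)·cross = 24.5·38.7500 = 949.3750
edge 2: (16,5.5)→(17,11)  cross = 16·11 − 17·5.5 = 82.5000; (r_i+r_j)·cross = 33·82.5000 = 2722.5000
edge 3: (17,11)→(20,32)  cross = 17·32 − 20·11 = 324.0000; (r_i+r_j)·cross = 37·324.0000 = 11988.0000
edge 4: (20,32)→(12.5,25.5)  cross = 20·25.5 − 12.5·32 = 110.0000; (r_i+r_j)·cross = 32.5·110.0000 = 3575.0000
edge 5: (12.5,25.5)→(0.5,14.5)  cross = 12.5·14.5 − 0.5·25.5 = 168.5000; (r_i+r_j)·cross = 13·168.5000 = 2190.5000
Σcross = 600.7500 → A = |Σcross|/2 = 300.3750 mm²
Σ(r_i+r_j)·cross = 20318.3750 → first moment M = |Σ|/6 = 3386.3958
R_c = M/A = 3386.3958/300.3750 = 11.2739 mm
θ = 246° = 4.293510 rad
V = θ·R_c·A = 4.293510·11.2739·300.3750 = 14539.524 mm³

Volume = 14539.524 mm³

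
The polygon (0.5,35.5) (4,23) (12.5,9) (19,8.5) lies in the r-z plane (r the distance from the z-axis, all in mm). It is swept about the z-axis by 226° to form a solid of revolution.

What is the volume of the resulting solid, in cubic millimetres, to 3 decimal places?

Volume = 4137.229 mm³

Profile (r,z), 4 vertices: (0.5,35.5) (4,23) (12.5,9) (19,8.5)
edge 0: (0.5,35.5)→(4,23)  cross = 0.5·23 − 4·35.5 = -130.5000; (r_i+r_j)·cross = 4.5·-130.5000 = -587.2500
edge 1: (4,23)→(12.5,9)  cross = 4·9 − 12.5·23 = -251.5000; (r_i+r_j)·cross = 16.5·-251.5000 = -4149.7500
edge 2: (12.5,9)→(19,8.5)  cross = 12.5·8.5 − 19·9 = -64.7500; (r_i+r_j)·cross = 31.5·-64.7500 = -2039.6250
edge 3: (19,8.5)→(0.5,35.5)  cross = 19·35.5 − 0.5·8.5 = 670.2500; (r_i+r_j)·cross = 19.5·670.2500 = 13069.8750
Σcross = 223.5000 → A = |Σcross|/2 = 111.7500 mm²
Σ(r_i+r_j)·cross = 6293.2500 → first moment M = |Σ|/6 = 1048.8750
R_c = M/A = 1048.8750/111.7500 = 9.3859 mm
θ = 226° = 3.944444 rad
V = θ·R_c·A = 3.944444·9.3859·111.7500 = 4137.229 mm³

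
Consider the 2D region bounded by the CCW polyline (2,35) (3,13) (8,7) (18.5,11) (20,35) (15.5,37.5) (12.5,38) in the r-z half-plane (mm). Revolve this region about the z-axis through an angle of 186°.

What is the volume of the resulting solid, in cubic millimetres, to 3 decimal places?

Volume = 16245.629 mm³

Profile (r,z), 7 vertices: (2,35) (3,13) (8,7) (18.5,11) (20,35) (15.5,37.5) (12.5,38)
edge 0: (2,35)→(3,13)  cross = 2·13 − 3·35 = -79.0000; (r_i+r_j)·cross = 5·-79.0000 = -395.0000
edge 1: (3,13)→(8,7)  cross = 3·7 − 8·13 = -83.0000; (r_i+r_j)·cross = 11·-83.0000 = -913.0000
edge 2: (8,7)→(18.5,11)  cross = 8·11 − 18.5·7 = -41.5000; (r_i+r_j)·cross = 26.5·-41.5000 = -1099.7500
edge 3: (18.5,11)→(20,35)  cross = 18.5·35 − 20·11 = 427.5000; (r_i+r_j)·cross = 38.5·427.5000 = 16458.7500
edge 4: (20,35)→(15.5,37.5)  cross = 20·37.5 − 15.5·35 = 207.5000; (r_i+r_j)·cross = 35.5·207.5000 = 7366.2500
edge 5: (15.5,37.5)→(12.5,38)  cross = 15.5·38 − 12.5·37.5 = 120.2500; (r_i+r_j)·cross = 28·120.2500 = 3367.0000
edge 6: (12.5,38)→(2,35)  cross = 12.5·35 − 2·38 = 361.5000; (r_i+r_j)·cross = 14.5·361.5000 = 5241.7500
Σcross = 913.2500 → A = |Σcross|/2 = 456.6250 mm²
Σ(r_i+r_j)·cross = 30026.0000 → first moment M = |Σ|/6 = 5004.3333
R_c = M/A = 5004.3333/456.6250 = 10.9594 mm
θ = 186° = 3.246312 rad
V = θ·R_c·A = 3.246312·10.9594·456.6250 = 16245.629 mm³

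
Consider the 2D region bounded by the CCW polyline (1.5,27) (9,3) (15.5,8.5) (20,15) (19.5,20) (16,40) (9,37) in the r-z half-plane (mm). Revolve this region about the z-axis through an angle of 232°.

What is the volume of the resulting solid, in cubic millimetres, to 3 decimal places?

Volume = 19432.275 mm³

Profile (r,z), 7 vertices: (1.5,27) (9,3) (15.5,8.5) (20,15) (19.5,20) (16,40) (9,37)
edge 0: (1.5,27)→(9,3)  cross = 1.5·3 − 9·27 = -238.5000; (r_i+r_j)·cross = 10.5·-238.5000 = -2504.2500
edge 1: (9,3)→(15.5,8.5)  cross = 9·8.5 − 15.5·3 = 30.0000; (r_i+r_j)·cross = 24.5·30.0000 = 735.0000
edge 2: (15.5,8.5)→(20,15)  cross = 15.5·15 − 20·8.5 = 62.5000; (r_i+r_j)·cross = 35.5·62.5000 = 2218.7500
edge 3: (20,15)→(19.5,20)  cross = 20·20 − 19.5·15 = 107.5000; (r_i+r_j)·cross = 39.5·107.5000 = 4246.2500
edge 4: (19.5,20)→(16,40)  cross = 19.5·40 − 16·20 = 460.0000; (r_i+r_j)·cross = 35.5·460.0000 = 16330.0000
edge 5: (16,40)→(9,37)  cross = 16·37 − 9·40 = 232.0000; (r_i+r_j)·cross = 25·232.0000 = 5800.0000
edge 6: (9,37)→(1.5,27)  cross = 9·27 − 1.5·37 = 187.5000; (r_i+r_j)·cross = 10.5·187.5000 = 1968.7500
Σcross = 841.0000 → A = |Σcross|/2 = 420.5000 mm²
Σ(r_i+r_j)·cross = 28794.5000 → first moment M = |Σ|/6 = 4799.0833
R_c = M/A = 4799.0833/420.5000 = 11.4128 mm
θ = 232° = 4.049164 rad
V = θ·R_c·A = 4.049164·11.4128·420.5000 = 19432.275 mm³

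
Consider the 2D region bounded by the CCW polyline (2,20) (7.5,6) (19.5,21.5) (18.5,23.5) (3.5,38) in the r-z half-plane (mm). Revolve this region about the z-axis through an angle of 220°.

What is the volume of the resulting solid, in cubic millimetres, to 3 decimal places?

Volume = 10115.274 mm³

Profile (r,z), 5 vertices: (2,20) (7.5,6) (19.5,21.5) (18.5,23.5) (3.5,38)
edge 0: (2,20)→(7.5,6)  cross = 2·6 − 7.5·20 = -138.0000; (r_i+r_j)·cross = 9.5·-138.0000 = -1311.0000
edge 1: (7.5,6)→(19.5,21.5)  cross = 7.5·21.5 − 19.5·6 = 44.2500; (r_i+r_j)·cross = 27·44.2500 = 1194.7500
edge 2: (19.5,21.5)→(18.5,23.5)  cross = 19.5·23.5 − 18.5·21.5 = 60.5000; (r_i+r_j)·cross = 38·60.5000 = 2299.0000
edge 3: (18.5,23.5)→(3.5,38)  cross = 18.5·38 − 3.5·23.5 = 620.7500; (r_i+r_j)·cross = 22·620.7500 = 13656.5000
edge 4: (3.5,38)→(2,20)  cross = 3.5·20 − 2·38 = -6.0000; (r_i+r_j)·cross = 5.5·-6.0000 = -33.0000
Σcross = 581.5000 → A = |Σcross|/2 = 290.7500 mm²
Σ(r_i+r_j)·cross = 15806.2500 → first moment M = |Σ|/6 = 2634.3750
R_c = M/A = 2634.3750/290.7500 = 9.0606 mm
θ = 220° = 3.839724 rad
V = θ·R_c·A = 3.839724·9.0606·290.7500 = 10115.274 mm³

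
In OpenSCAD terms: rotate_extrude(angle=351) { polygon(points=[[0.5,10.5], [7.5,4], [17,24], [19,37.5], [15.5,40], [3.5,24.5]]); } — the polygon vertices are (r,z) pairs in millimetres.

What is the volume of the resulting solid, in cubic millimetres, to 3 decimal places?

Volume = 19893.635 mm³

Profile (r,z), 6 vertices: (0.5,10.5) (7.5,4) (17,24) (19,37.5) (15.5,40) (3.5,24.5)
edge 0: (0.5,10.5)→(7.5,4)  cross = 0.5·4 − 7.5·10.5 = -76.7500; (r_i+r_j)·cross = 8·-76.7500 = -614.0000
edge 1: (7.5,4)→(17,24)  cross = 7.5·24 − 17·4 = 112.0000; (r_i+r_j)·cross = 24.5·112.0000 = 2744.0000
edge 2: (17,24)→(19,37.5)  cross = 17·37.5 − 19·24 = 181.5000; (r_i+r_j)·cross = 36·181.5000 = 6534.0000
edge 3: (19,37.5)→(15.5,40)  cross = 19·40 − 15.5·37.5 = 178.7500; (r_i+r_j)·cross = 34.5·178.7500 = 6166.8750
edge 4: (15.5,40)→(3.5,24.5)  cross = 15.5·24.5 − 3.5·40 = 239.7500; (r_i+r_j)·cross = 19·239.7500 = 4555.2500
edge 5: (3.5,24.5)→(0.5,10.5)  cross = 3.5·10.5 − 0.5·24.5 = 24.5000; (r_i+r_j)·cross = 4·24.5000 = 98.0000
Σcross = 659.7500 → A = |Σcross|/2 = 329.8750 mm²
Σ(r_i+r_j)·cross = 19484.1250 → first moment M = |Σ|/6 = 3247.3542
R_c = M/A = 3247.3542/329.8750 = 9.8442 mm
θ = 351° = 6.126106 rad
V = θ·R_c·A = 6.126106·9.8442·329.8750 = 19893.635 mm³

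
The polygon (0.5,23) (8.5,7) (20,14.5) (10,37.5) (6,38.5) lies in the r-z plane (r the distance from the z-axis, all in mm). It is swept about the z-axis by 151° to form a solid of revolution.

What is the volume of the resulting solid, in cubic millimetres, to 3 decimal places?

Volume = 8467.033 mm³

Profile (r,z), 5 vertices: (0.5,23) (8.5,7) (20,14.5) (10,37.5) (6,38.5)
edge 0: (0.5,23)→(8.5,7)  cross = 0.5·7 − 8.5·23 = -192.0000; (r_i+r_j)·cross = 9·-192.0000 = -1728.0000
edge 1: (8.5,7)→(20,14.5)  cross = 8.5·14.5 − 20·7 = -16.7500; (r_i+r_j)·cross = 28.5·-16.7500 = -477.3750
edge 2: (20,14.5)→(10,37.5)  cross = 20·37.5 − 10·14.5 = 605.0000; (r_i+r_j)·cross = 30·605.0000 = 18150.0000
edge 3: (10,37.5)→(6,38.5)  cross = 10·38.5 − 6·37.5 = 160.0000; (r_i+r_j)·cross = 16·160.0000 = 2560.0000
edge 4: (6,38.5)→(0.5,23)  cross = 6·23 − 0.5·38.5 = 118.7500; (r_i+r_j)·cross = 6.5·118.7500 = 771.8750
Σcross = 675.0000 → A = |Σcross|/2 = 337.5000 mm²
Σ(r_i+r_j)·cross = 19276.5000 → first moment M = |Σ|/6 = 3212.7500
R_c = M/A = 3212.7500/337.5000 = 9.5193 mm
θ = 151° = 2.635447 rad
V = θ·R_c·A = 2.635447·9.5193·337.5000 = 8467.033 mm³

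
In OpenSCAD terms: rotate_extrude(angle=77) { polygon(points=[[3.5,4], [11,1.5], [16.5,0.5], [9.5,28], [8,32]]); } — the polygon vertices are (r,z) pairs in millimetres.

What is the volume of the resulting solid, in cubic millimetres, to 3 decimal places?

Profile (r,z), 5 vertices: (3.5,4) (11,1.5) (16.5,0.5) (9.5,28) (8,32)
edge 0: (3.5,4)→(11,1.5)  cross = 3.5·1.5 − 11·4 = -38.7500; (r_i+r_j)·cross = 14.5·-38.7500 = -561.8750
edge 1: (11,1.5)→(16.5,0.5)  cross = 11·0.5 − 16.5·1.5 = -19.2500; (r_i+r_j)·cross = 27.5·-19.2500 = -529.3750
edge 2: (16.5,0.5)→(9.5,28)  cross = 16.5·28 − 9.5·0.5 = 457.2500; (r_i+r_j)·cross = 26·457.2500 = 11888.5000
edge 3: (9.5,28)→(8,32)  cross = 9.5·32 − 8·28 = 80.0000; (r_i+r_j)·cross = 17.5·80.0000 = 1400.0000
edge 4: (8,32)→(3.5,4)  cross = 8·4 − 3.5·32 = -80.0000; (r_i+r_j)·cross = 11.5·-80.0000 = -920.0000
Σcross = 399.2500 → A = |Σcross|/2 = 199.6250 mm²
Σ(r_i+r_j)·cross = 11277.2500 → first moment M = |Σ|/6 = 1879.5417
R_c = M/A = 1879.5417/199.6250 = 9.4154 mm
θ = 77° = 1.343904 rad
V = θ·R_c·A = 1.343904·9.4154·199.6250 = 2525.923 mm³

Volume = 2525.923 mm³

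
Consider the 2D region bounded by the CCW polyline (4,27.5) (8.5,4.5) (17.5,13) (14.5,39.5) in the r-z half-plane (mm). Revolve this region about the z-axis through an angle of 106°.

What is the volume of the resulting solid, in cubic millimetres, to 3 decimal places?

Volume = 5756.890 mm³

Profile (r,z), 4 vertices: (4,27.5) (8.5,4.5) (17.5,13) (14.5,39.5)
edge 0: (4,27.5)→(8.5,4.5)  cross = 4·4.5 − 8.5·27.5 = -215.7500; (r_i+r_j)·cross = 12.5·-215.7500 = -2696.8750
edge 1: (8.5,4.5)→(17.5,13)  cross = 8.5·13 − 17.5·4.5 = 31.7500; (r_i+r_j)·cross = 26·31.7500 = 825.5000
edge 2: (17.5,13)→(14.5,39.5)  cross = 17.5·39.5 − 14.5·13 = 502.7500; (r_i+r_j)·cross = 32·502.7500 = 16088.0000
edge 3: (14.5,39.5)→(4,27.5)  cross = 14.5·27.5 − 4·39.5 = 240.7500; (r_i+r_j)·cross = 18.5·240.7500 = 4453.8750
Σcross = 559.5000 → A = |Σcross|/2 = 279.7500 mm²
Σ(r_i+r_j)·cross = 18670.5000 → first moment M = |Σ|/6 = 3111.7500
R_c = M/A = 3111.7500/279.7500 = 11.1233 mm
θ = 106° = 1.850049 rad
V = θ·R_c·A = 1.850049·11.1233·279.7500 = 5756.890 mm³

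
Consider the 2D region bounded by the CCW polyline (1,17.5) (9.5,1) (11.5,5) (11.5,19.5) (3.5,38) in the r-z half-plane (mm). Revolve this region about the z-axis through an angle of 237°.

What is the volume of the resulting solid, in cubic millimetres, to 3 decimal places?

Volume = 5854.428 mm³

Profile (r,z), 5 vertices: (1,17.5) (9.5,1) (11.5,5) (11.5,19.5) (3.5,38)
edge 0: (1,17.5)→(9.5,1)  cross = 1·1 − 9.5·17.5 = -165.2500; (r_i+r_j)·cross = 10.5·-165.2500 = -1735.1250
edge 1: (9.5,1)→(11.5,5)  cross = 9.5·5 − 11.5·1 = 36.0000; (r_i+r_j)·cross = 21·36.0000 = 756.0000
edge 2: (11.5,5)→(11.5,19.5)  cross = 11.5·19.5 − 11.5·5 = 166.7500; (r_i+r_j)·cross = 23·166.7500 = 3835.2500
edge 3: (11.5,19.5)→(3.5,38)  cross = 11.5·38 − 3.5·19.5 = 368.7500; (r_i+r_j)·cross = 15·368.7500 = 5531.2500
edge 4: (3.5,38)→(1,17.5)  cross = 3.5·17.5 − 1·38 = 23.2500; (r_i+r_j)·cross = 4.5·23.2500 = 104.6250
Σcross = 429.5000 → A = |Σcross|/2 = 214.7500 mm²
Σ(r_i+r_j)·cross = 8492.0000 → first moment M = |Σ|/6 = 1415.3333
R_c = M/A = 1415.3333/214.7500 = 6.5906 mm
θ = 237° = 4.136430 rad
V = θ·R_c·A = 4.136430·6.5906·214.7500 = 5854.428 mm³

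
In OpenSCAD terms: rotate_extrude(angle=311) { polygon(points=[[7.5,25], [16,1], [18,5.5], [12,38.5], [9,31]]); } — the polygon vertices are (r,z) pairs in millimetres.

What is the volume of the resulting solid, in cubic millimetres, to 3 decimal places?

Profile (r,z), 5 vertices: (7.5,25) (16,1) (18,5.5) (12,38.5) (9,31)
edge 0: (7.5,25)→(16,1)  cross = 7.5·1 − 16·25 = -392.5000; (r_i+r_j)·cross = 23.5·-392.5000 = -9223.7500
edge 1: (16,1)→(18,5.5)  cross = 16·5.5 − 18·1 = 70.0000; (r_i+r_j)·cross = 34·70.0000 = 2380.0000
edge 2: (18,5.5)→(12,38.5)  cross = 18·38.5 − 12·5.5 = 627.0000; (r_i+r_j)·cross = 30·627.0000 = 18810.0000
edge 3: (12,38.5)→(9,31)  cross = 12·31 − 9·38.5 = 25.5000; (r_i+r_j)·cross = 21·25.5000 = 535.5000
edge 4: (9,31)→(7.5,25)  cross = 9·25 − 7.5·31 = -7.5000; (r_i+r_j)·cross = 16.5·-7.5000 = -123.7500
Σcross = 322.5000 → A = |Σcross|/2 = 161.2500 mm²
Σ(r_i+r_j)·cross = 12378.0000 → first moment M = |Σ|/6 = 2063.0000
R_c = M/A = 2063.0000/161.2500 = 12.7938 mm
θ = 311° = 5.427974 rad
V = θ·R_c·A = 5.427974·12.7938·161.2500 = 11197.910 mm³

Volume = 11197.910 mm³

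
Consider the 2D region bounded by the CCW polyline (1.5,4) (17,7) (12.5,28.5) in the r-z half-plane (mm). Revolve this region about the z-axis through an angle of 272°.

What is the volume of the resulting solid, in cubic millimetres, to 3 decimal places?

Volume = 8504.978 mm³

Profile (r,z), 3 vertices: (1.5,4) (17,7) (12.5,28.5)
edge 0: (1.5,4)→(17,7)  cross = 1.5·7 − 17·4 = -57.5000; (r_i+r_j)·cross = 18.5·-57.5000 = -1063.7500
edge 1: (17,7)→(12.5,28.5)  cross = 17·28.5 − 12.5·7 = 397.0000; (r_i+r_j)·cross = 29.5·397.0000 = 11711.5000
edge 2: (12.5,28.5)→(1.5,4)  cross = 12.5·4 − 1.5·28.5 = 7.2500; (r_i+r_j)·cross = 14·7.2500 = 101.5000
Σcross = 346.7500 → A = |Σcross|/2 = 173.3750 mm²
Σ(r_i+r_j)·cross = 10749.2500 → first moment M = |Σ|/6 = 1791.5417
R_c = M/A = 1791.5417/173.3750 = 10.3333 mm
θ = 272° = 4.747296 rad
V = θ·R_c·A = 4.747296·10.3333·173.3750 = 8504.978 mm³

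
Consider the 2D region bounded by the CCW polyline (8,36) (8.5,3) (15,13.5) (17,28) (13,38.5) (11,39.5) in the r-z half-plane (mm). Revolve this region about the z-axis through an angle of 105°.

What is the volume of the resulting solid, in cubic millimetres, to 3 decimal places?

Profile (r,z), 6 vertices: (8,36) (8.5,3) (15,13.5) (17,28) (13,38.5) (11,39.5)
edge 0: (8,36)→(8.5,3)  cross = 8·3 − 8.5·36 = -282.0000; (r_i+r_j)·cross = 16.5·-282.0000 = -4653.0000
edge 1: (8.5,3)→(15,13.5)  cross = 8.5·13.5 − 15·3 = 69.7500; (r_i+r_j)·cross = 23.5·69.7500 = 1639.1250
edge 2: (15,13.5)→(17,28)  cross = 15·28 − 17·13.5 = 190.5000; (r_i+r_j)·cross = 32·190.5000 = 6096.0000
edge 3: (17,28)→(13,38.5)  cross = 17·38.5 − 13·28 = 290.5000; (r_i+r_j)·cross = 30·290.5000 = 8715.0000
edge 4: (13,38.5)→(11,39.5)  cross = 13·39.5 − 11·38.5 = 90.0000; (r_i+r_j)·cross = 24·90.0000 = 2160.0000
edge 5: (11,39.5)→(8,36)  cross = 11·36 − 8·39.5 = 80.0000; (r_i+r_j)·cross = 19·80.0000 = 1520.0000
Σcross = 438.7500 → A = |Σcross|/2 = 219.3750 mm²
Σ(r_i+r_j)·cross = 15477.1250 → first moment M = |Σ|/6 = 2579.5208
R_c = M/A = 2579.5208/219.3750 = 11.7585 mm
θ = 105° = 1.832596 rad
V = θ·R_c·A = 1.832596·11.7585·219.3750 = 4727.219 mm³

Volume = 4727.219 mm³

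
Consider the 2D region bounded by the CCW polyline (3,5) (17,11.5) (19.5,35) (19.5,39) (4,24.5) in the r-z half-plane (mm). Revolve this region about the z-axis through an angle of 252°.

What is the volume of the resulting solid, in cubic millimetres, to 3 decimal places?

Volume = 16677.354 mm³

Profile (r,z), 5 vertices: (3,5) (17,11.5) (19.5,35) (19.5,39) (4,24.5)
edge 0: (3,5)→(17,11.5)  cross = 3·11.5 − 17·5 = -50.5000; (r_i+r_j)·cross = 20·-50.5000 = -1010.0000
edge 1: (17,11.5)→(19.5,35)  cross = 17·35 − 19.5·11.5 = 370.7500; (r_i+r_j)·cross = 36.5·370.7500 = 13532.3750
edge 2: (19.5,35)→(19.5,39)  cross = 19.5·39 − 19.5·35 = 78.0000; (r_i+r_j)·cross = 39·78.0000 = 3042.0000
edge 3: (19.5,39)→(4,24.5)  cross = 19.5·24.5 − 4·39 = 321.7500; (r_i+r_j)·cross = 23.5·321.7500 = 7561.1250
edge 4: (4,24.5)→(3,5)  cross = 4·5 − 3·24.5 = -53.5000; (r_i+r_j)·cross = 7·-53.5000 = -374.5000
Σcross = 666.5000 → A = |Σcross|/2 = 333.2500 mm²
Σ(r_i+r_j)·cross = 22751.0000 → first moment M = |Σ|/6 = 3791.8333
R_c = M/A = 3791.8333/333.2500 = 11.3783 mm
θ = 252° = 4.398230 rad
V = θ·R_c·A = 4.398230·11.3783·333.2500 = 16677.354 mm³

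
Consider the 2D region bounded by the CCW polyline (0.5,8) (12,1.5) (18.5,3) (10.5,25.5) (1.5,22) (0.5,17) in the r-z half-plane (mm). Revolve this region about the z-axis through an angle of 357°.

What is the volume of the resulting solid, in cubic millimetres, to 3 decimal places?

Profile (r,z), 6 vertices: (0.5,8) (12,1.5) (18.5,3) (10.5,25.5) (1.5,22) (0.5,17)
edge 0: (0.5,8)→(12,1.5)  cross = 0.5·1.5 − 12·8 = -95.2500; (r_i+r_j)·cross = 12.5·-95.2500 = -1190.6250
edge 1: (12,1.5)→(18.5,3)  cross = 12·3 − 18.5·1.5 = 8.2500; (r_i+r_j)·cross = 30.5·8.2500 = 251.6250
edge 2: (18.5,3)→(10.5,25.5)  cross = 18.5·25.5 − 10.5·3 = 440.2500; (r_i+r_j)·cross = 29·440.2500 = 12767.2500
edge 3: (10.5,25.5)→(1.5,22)  cross = 10.5·22 − 1.5·25.5 = 192.7500; (r_i+r_j)·cross = 12·192.7500 = 2313.0000
edge 4: (1.5,22)→(0.5,17)  cross = 1.5·17 − 0.5·22 = 14.5000; (r_i+r_j)·cross = 2·14.5000 = 29.0000
edge 5: (0.5,17)→(0.5,8)  cross = 0.5·8 − 0.5·17 = -4.5000; (r_i+r_j)·cross = 1·-4.5000 = -4.5000
Σcross = 556.0000 → A = |Σcross|/2 = 278.0000 mm²
Σ(r_i+r_j)·cross = 14165.7500 → first moment M = |Σ|/6 = 2360.9583
R_c = M/A = 2360.9583/278.0000 = 8.4927 mm
θ = 357° = 6.230825 rad
V = θ·R_c·A = 6.230825·8.4927·278.0000 = 14710.719 mm³

Volume = 14710.719 mm³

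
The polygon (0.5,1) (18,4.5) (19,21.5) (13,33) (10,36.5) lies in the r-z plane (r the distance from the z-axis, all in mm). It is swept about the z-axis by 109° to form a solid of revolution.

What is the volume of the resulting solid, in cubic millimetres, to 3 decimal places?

Profile (r,z), 5 vertices: (0.5,1) (18,4.5) (19,21.5) (13,33) (10,36.5)
edge 0: (0.5,1)→(18,4.5)  cross = 0.5·4.5 − 18·1 = -15.7500; (r_i+r_j)·cross = 18.5·-15.7500 = -291.3750
edge 1: (18,4.5)→(19,21.5)  cross = 18·21.5 − 19·4.5 = 301.5000; (r_i+r_j)·cross = 37·301.5000 = 11155.5000
edge 2: (19,21.5)→(13,33)  cross = 19·33 − 13·21.5 = 347.5000; (r_i+r_j)·cross = 32·347.5000 = 11120.0000
edge 3: (13,33)→(10,36.5)  cross = 13·36.5 − 10·33 = 144.5000; (r_i+r_j)·cross = 23·144.5000 = 3323.5000
edge 4: (10,36.5)→(0.5,1)  cross = 10·1 − 0.5·36.5 = -8.2500; (r_i+r_j)·cross = 10.5·-8.2500 = -86.6250
Σcross = 769.5000 → A = |Σcross|/2 = 384.7500 mm²
Σ(r_i+r_j)·cross = 25221.0000 → first moment M = |Σ|/6 = 4203.5000
R_c = M/A = 4203.5000/384.7500 = 10.9253 mm
θ = 109° = 1.902409 rad
V = θ·R_c·A = 1.902409·10.9253·384.7500 = 7996.776 mm³

Volume = 7996.776 mm³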